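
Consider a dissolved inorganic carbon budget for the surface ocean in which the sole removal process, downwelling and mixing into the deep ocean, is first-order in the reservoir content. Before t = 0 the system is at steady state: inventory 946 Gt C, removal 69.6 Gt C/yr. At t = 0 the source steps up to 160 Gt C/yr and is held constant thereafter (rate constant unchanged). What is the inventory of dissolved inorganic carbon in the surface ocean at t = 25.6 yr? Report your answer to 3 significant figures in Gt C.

1990 Gt C

Residence time τ = M₀/F₀ = 13.59 yr. The eventual steady state is M_∞ = M₀·(F₁/F₀) = 946 × 160/69.6 = 2174.7 Gt C.
The anomaly ΔM(t) = M(t) − M_∞ decays as ΔM₀·e^(−t/τ) with ΔM₀ = 946 − 2174.7 = −1229 Gt C.
At t = 25.6 yr, e^(−t/τ) = e^(−1.883) = 0.1521, so ΔM = −186.8 Gt C and M = 2174.7 − 186.8 = 1987.9 Gt C.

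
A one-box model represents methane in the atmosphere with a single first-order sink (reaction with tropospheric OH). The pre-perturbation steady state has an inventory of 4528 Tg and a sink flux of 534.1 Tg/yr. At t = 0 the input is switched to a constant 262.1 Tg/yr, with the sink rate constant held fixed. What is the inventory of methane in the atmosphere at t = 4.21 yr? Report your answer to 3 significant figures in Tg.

Residence time τ = M₀/F₀ = 8.478 yr. The eventual steady state is M_∞ = M₀·(F₁/F₀) = 4528 × 262.1/534.1 = 2222.0 Tg.
The anomaly ΔM(t) = M(t) − M_∞ decays as ΔM₀·e^(−t/τ) with ΔM₀ = 4528 − 2222.0 = 2306 Tg.
At t = 4.21 yr, e^(−t/τ) = e^(−0.4966) = 0.6086, so ΔM = 1403 Tg and M = 2222.0 + 1403 = 3625.5 Tg.

3630 Tg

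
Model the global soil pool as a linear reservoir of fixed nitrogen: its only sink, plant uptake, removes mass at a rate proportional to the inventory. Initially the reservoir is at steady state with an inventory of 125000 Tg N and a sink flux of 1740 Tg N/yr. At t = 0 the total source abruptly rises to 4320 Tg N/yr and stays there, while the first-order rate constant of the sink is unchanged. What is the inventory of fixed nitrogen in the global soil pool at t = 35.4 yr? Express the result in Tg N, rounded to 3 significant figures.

The sink rate constant is k = F₀/M₀ = 1740/125000 = 0.01392 yr⁻¹.
Solving dM/dt = F₁ − kM with M(0) = M₀ gives M(t) = F₁/k + (M₀ − F₁/k)·e^(−kt).
F₁/k = 4320/0.01392 = 310340 Tg N; kt = 0.01392 × 35.4 = 0.4928, e^(−kt) = 0.6109.
M(35.4) = 310340 + (125000 − 310340) × 0.6109 = 310340 − 113200 = 197110 Tg N.

197000 Tg N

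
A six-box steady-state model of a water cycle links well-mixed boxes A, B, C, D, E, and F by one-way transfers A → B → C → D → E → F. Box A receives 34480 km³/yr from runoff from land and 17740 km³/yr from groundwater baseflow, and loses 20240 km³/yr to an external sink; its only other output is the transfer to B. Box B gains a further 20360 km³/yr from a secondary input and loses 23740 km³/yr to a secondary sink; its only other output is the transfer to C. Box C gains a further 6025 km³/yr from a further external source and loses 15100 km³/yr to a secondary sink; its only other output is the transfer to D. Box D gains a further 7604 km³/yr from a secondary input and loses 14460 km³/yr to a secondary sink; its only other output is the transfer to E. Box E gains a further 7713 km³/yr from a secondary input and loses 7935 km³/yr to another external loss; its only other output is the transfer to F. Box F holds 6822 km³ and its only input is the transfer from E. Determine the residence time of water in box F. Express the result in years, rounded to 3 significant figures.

Box A: F(A→B) = (34480 + 17740) − 20240 = 31980 km³/yr.
Box B: F(B→C) = (31980 + 20360) − 23740 = 28600 km³/yr.
Box C: F(C→D) = (28600 + 6025) − 15100 = 19525 km³/yr.
Box D: F(D→E) = (19525 + 7604) − 14460 = 12669 km³/yr.
Box E: F(E→F) = (12669 + 7713) − 7935 = 12447 km³/yr.
Box F throughput = its input = 12447 km³/yr; τ = 6822 / 12447 = 0.5481 yr.

0.548 yr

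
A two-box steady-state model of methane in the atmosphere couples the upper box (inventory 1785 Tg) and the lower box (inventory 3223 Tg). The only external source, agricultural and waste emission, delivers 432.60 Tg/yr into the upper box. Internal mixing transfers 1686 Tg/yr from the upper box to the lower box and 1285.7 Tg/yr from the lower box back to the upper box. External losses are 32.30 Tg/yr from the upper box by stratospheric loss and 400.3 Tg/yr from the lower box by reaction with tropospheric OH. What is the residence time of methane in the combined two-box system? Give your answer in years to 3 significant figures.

Residence time in the combined system uses the total inventory and the total *external* removal — internal exchanges between the two boxes cancel.
M_total = 1785 + 3223 = 5008.0 Tg.
ΣF_external_out = 32.30 + 400.3 = 432.60 Tg/yr.
τ = M_total / ΣF_ext = 5008.0 / 432.60 = 11.58 yr.

11.6 yr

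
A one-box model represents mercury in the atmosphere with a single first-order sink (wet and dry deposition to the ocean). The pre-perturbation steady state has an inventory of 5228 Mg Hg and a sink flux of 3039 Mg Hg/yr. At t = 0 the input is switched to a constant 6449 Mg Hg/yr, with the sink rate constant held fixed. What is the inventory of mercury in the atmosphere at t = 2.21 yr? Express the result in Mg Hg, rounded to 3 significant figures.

τ = M₀/F₀ = 5228/3039 = 1.720 yr; rate constant k = 1/τ.
New steady state M_∞ = F₁/k = F₁·τ = 6449 × 1.720 = 11094 Mg Hg.
M(t) = M_∞ + (M₀ − M_∞)·e^(−t/τ); t/τ = 2.21/1.720 = 1.285, so e^(−t/τ) = 0.2767.
M(t) = 11094 − 5866 × 0.2767 = 9470.8 Mg Hg.

9470 Mg Hg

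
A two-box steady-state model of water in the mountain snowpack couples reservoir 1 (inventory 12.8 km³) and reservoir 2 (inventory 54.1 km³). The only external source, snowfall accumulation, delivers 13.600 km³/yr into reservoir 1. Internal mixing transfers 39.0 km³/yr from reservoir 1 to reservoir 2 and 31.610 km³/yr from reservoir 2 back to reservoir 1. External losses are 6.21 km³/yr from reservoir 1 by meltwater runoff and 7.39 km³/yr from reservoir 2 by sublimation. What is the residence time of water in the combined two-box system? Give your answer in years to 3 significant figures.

Residence time in the combined system uses the total inventory and the total *external* removal — internal exchanges between the two boxes cancel.
M_total = 12.8 + 54.1 = 66.900 km³.
ΣF_external_out = 6.21 + 7.39 = 13.600 km³/yr.
τ = M_total / ΣF_ext = 66.900 / 13.600 = 4.919 yr.

4.92 yr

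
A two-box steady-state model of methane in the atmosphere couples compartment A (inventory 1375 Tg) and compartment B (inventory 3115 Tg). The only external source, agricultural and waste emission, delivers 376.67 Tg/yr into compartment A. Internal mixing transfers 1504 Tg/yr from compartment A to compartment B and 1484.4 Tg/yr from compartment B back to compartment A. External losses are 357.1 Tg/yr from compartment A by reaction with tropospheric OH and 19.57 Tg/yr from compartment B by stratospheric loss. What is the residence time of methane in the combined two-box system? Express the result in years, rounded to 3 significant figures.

11.9 yr

Residence time in the combined system uses the total inventory and the total *external* removal — internal exchanges between the two boxes cancel.
M_total = 1375 + 3115 = 4490.0 Tg.
ΣF_external_out = 357.1 + 19.57 = 376.67 Tg/yr.
τ = M_total / ΣF_ext = 4490.0 / 376.67 = 11.92 yr.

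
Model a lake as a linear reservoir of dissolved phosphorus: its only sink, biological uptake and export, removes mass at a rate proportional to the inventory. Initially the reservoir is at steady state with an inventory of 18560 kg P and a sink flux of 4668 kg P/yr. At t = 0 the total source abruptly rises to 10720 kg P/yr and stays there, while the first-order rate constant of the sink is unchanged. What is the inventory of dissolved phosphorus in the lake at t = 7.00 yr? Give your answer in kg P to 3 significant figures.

τ = M₀/F₀ = 18560/4668 = 3.976 yr; rate constant k = 1/τ.
New steady state M_∞ = F₁/k = F₁·τ = 10720 × 3.976 = 42623 kg P.
M(t) = M_∞ + (M₀ − M_∞)·e^(−t/τ); t/τ = 7.00/3.976 = 1.761, so e^(−t/τ) = 0.1719.
M(t) = 42623 − 24060 × 0.1719 = 38485 kg P.

38500 kg P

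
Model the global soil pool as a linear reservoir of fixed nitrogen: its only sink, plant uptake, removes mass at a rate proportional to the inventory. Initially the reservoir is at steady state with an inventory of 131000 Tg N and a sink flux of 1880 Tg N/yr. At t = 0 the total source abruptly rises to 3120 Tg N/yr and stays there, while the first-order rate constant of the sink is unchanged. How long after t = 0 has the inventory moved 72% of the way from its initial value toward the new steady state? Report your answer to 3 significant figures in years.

τ = M₀/F₀ = 131000/1880 = 69.68 yr.
The remaining gap fraction is e^(−t/τ); 72% covered ⇒ e^(−t/τ) = 0.280.
t = −τ ln(0.280) = 69.68 × 1.273 = 88.70 yr.

88.7 yr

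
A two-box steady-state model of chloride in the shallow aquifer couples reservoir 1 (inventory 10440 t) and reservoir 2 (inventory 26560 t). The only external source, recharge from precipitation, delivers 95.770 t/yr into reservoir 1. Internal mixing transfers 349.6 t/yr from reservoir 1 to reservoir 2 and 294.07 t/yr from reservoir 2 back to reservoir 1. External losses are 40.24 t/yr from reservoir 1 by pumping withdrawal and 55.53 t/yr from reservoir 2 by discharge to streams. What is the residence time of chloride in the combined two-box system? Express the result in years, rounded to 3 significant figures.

386 yr

For the system as a whole, the A↔B exchange is internal and contributes nothing to the throughput; only the external sinks remove mass.
M_total = 10440 + 26560 = 37000 t.
ΣF_external_out = 40.24 + 55.53 = 95.770 t/yr.
τ = M_total / ΣF_ext = 37000 / 95.770 = 386.3 yr.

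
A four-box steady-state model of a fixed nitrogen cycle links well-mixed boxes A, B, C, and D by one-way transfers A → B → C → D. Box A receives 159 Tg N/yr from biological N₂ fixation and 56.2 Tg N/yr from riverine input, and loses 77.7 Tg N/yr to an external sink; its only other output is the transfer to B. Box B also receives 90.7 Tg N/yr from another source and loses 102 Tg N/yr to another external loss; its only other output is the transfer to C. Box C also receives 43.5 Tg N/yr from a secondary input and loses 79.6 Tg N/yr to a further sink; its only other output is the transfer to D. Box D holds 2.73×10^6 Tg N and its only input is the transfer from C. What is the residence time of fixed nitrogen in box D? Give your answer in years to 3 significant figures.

Box A: F(A→B) = (159 + 56.2) − 77.7 = 137.50 Tg N/yr.
Box B: F(B→C) = (137.50 + 90.7) − 102 = 126.20 Tg N/yr.
Box C: F(C→D) = (126.20 + 43.5) − 79.6 = 90.100 Tg N/yr.
Box D throughput = its input = 90.100 Tg N/yr; τ = 2.73×10^6 / 90.100 = 30300 yr.

30300 yr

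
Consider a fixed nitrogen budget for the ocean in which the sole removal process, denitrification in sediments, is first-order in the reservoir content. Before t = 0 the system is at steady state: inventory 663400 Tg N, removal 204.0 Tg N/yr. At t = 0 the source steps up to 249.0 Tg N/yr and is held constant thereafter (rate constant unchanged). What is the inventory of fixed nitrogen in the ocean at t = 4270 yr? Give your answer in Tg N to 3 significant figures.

The sink rate constant is k = F₀/M₀ = 204.0/663400 = 0.0003075 yr⁻¹.
Solving dM/dt = F₁ − kM with M(0) = M₀ gives M(t) = F₁/k + (M₀ − F₁/k)·e^(−kt).
F₁/k = 249.0/0.0003075 = 809740 Tg N; kt = 0.0003075 × 4270 = 1.313, e^(−kt) = 0.2690.
M(4270) = 809740 + (663400 − 809740) × 0.2690 = 809740 − 39360 = 770370 Tg N.

770000 Tg N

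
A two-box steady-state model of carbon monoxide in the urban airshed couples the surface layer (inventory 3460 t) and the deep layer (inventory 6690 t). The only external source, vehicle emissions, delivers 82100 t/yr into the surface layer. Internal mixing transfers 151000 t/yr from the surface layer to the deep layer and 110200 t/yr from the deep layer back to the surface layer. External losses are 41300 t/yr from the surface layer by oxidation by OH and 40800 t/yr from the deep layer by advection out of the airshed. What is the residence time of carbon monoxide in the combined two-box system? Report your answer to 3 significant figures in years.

0.124 yr

For the system as a whole, the A↔B exchange is internal and contributes nothing to the throughput; only the external sinks remove mass.
M_total = 3460 + 6690 = 10150 t.
ΣF_external_out = 41300 + 40800 = 82100 t/yr.
τ = M_total / ΣF_ext = 10150 / 82100 = 0.1236 yr.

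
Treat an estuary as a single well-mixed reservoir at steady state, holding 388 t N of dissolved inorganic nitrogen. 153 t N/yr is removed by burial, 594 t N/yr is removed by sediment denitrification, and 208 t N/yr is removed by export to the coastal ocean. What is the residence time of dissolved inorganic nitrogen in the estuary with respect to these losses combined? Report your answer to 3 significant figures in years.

Total removal = 153.0 + 594.0 + 208.0 = 955.00 t N/yr.
τ = M / ΣF_out = 388 / 955.00 = 0.4063 yr.

0.406 yr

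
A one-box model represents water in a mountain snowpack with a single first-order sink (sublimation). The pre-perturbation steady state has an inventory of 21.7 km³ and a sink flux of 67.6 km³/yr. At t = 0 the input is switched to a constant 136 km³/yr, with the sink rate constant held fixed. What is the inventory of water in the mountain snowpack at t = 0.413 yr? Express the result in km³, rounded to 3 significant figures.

37.6 km³

τ = M₀/F₀ = 21.7/67.6 = 0.3210 yr; rate constant k = 1/τ.
New steady state M_∞ = F₁/k = F₁·τ = 136 × 0.3210 = 43.657 km³.
M(t) = M_∞ + (M₀ − M_∞)·e^(−t/τ); t/τ = 0.413/0.3210 = 1.287, so e^(−t/τ) = 0.2762.
M(t) = 43.657 − 21.96 × 0.2762 = 37.592 km³.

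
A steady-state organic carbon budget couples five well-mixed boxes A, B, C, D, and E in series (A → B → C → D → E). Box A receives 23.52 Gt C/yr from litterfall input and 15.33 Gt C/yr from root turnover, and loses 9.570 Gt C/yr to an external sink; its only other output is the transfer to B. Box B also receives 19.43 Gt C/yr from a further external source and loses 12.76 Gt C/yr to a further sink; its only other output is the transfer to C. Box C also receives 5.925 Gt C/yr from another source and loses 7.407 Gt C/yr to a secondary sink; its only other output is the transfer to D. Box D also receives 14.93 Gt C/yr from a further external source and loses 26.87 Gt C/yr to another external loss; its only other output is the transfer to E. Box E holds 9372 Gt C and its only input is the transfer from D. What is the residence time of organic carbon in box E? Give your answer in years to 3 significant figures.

416 yr

Box A: F(A→B) = (23.52 + 15.33) − 9.570 = 29.280 Gt C/yr.
Box B: F(B→C) = (29.280 + 19.43) − 12.76 = 35.950 Gt C/yr.
Box C: F(C→D) = (35.950 + 5.925) − 7.407 = 34.468 Gt C/yr.
Box D: F(D→E) = (34.468 + 14.93) − 26.87 = 22.528 Gt C/yr.
Box E throughput = its input = 22.528 Gt C/yr; τ = 9372 / 22.528 = 416.0 yr.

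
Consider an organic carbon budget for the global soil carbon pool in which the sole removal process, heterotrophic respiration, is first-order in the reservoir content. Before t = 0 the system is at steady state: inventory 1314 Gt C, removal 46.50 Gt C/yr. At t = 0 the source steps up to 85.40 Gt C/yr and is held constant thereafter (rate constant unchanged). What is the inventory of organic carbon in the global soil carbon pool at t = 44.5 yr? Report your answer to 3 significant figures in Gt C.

τ = M₀/F₀ = 1314/46.50 = 28.26 yr; rate constant k = 1/τ.
New steady state M_∞ = F₁/k = F₁·τ = 85.40 × 28.26 = 2413.2 Gt C.
M(t) = M_∞ + (M₀ − M_∞)·e^(−t/τ); t/τ = 44.5/28.26 = 1.575, so e^(−t/τ) = 0.2071.
M(t) = 2413.2 − 1099 × 0.2071 = 2185.6 Gt C.

2190 Gt C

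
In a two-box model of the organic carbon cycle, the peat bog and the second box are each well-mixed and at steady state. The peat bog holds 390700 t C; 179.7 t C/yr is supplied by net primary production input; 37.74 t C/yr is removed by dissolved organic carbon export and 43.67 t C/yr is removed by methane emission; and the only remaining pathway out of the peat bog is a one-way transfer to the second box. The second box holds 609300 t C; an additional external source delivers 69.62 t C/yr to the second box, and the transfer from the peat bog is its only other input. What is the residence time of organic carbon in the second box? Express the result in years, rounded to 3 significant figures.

3630 yr

Balance the peat bog: ΣF_in = 179.70 t C/yr.
Transfer to the second box = ΣF_in − (37.74 + 43.67) = 98.290 t C/yr.
Total input to the second box = 98.290 + 69.62 = 167.91 t C/yr; at steady state this equals its total output.
τ = M / F = 609300 / 167.91 = 3629 yr.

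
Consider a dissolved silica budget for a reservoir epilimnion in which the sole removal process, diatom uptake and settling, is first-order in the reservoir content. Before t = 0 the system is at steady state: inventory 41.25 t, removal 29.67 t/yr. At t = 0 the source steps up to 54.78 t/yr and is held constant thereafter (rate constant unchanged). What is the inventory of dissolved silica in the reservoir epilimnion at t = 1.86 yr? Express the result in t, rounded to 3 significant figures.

67.0 t

Residence time τ = M₀/F₀ = 1.390 yr. The eventual steady state is M_∞ = M₀·(F₁/F₀) = 41.25 × 54.78/29.67 = 76.160 t.
The anomaly ΔM(t) = M(t) − M_∞ decays as ΔM₀·e^(−t/τ) with ΔM₀ = 41.25 − 76.160 = −34.91 t.
At t = 1.86 yr, e^(−t/τ) = e^(−1.338) = 0.2624, so ΔM = −9.161 t and M = 76.160 − 9.161 = 66.999 t.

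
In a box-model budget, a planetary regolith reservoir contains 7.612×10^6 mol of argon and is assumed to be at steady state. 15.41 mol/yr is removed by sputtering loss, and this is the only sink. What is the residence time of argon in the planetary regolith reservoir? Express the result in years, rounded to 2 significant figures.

τ = M / F = 7.612×10^6 / 15.41 = 494000 yr.

490000 yr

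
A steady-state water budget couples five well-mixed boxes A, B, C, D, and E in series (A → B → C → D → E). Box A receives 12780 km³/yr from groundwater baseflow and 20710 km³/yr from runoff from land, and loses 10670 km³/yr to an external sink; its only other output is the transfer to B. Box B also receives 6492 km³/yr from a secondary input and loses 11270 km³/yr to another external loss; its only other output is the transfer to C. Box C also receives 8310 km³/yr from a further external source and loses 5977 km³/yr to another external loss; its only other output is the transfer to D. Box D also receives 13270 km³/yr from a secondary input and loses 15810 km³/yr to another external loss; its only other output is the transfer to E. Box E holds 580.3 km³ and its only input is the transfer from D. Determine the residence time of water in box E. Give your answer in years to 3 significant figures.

0.0325 yr

Box A: F(A→B) = (12780 + 20710) − 10670 = 22820 km³/yr.
Box B: F(B→C) = (22820 + 6492) − 11270 = 18042 km³/yr.
Box C: F(C→D) = (18042 + 8310) − 5977 = 20375 km³/yr.
Box D: F(D→E) = (20375 + 13270) − 15810 = 17835 km³/yr.
Box E throughput = its input = 17835 km³/yr; τ = 580.3 / 17835 = 0.03254 yr.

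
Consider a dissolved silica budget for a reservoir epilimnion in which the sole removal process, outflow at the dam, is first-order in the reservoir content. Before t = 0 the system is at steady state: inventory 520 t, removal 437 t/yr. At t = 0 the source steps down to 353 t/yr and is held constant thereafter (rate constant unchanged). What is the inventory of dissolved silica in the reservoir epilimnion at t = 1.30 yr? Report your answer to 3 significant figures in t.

τ = M₀/F₀ = 520/437 = 1.190 yr; rate constant k = 1/τ.
New steady state M_∞ = F₁/k = F₁·τ = 353 × 1.190 = 420.05 t.
M(t) = M_∞ + (M₀ − M_∞)·e^(−t/τ); t/τ = 1.30/1.190 = 1.093, so e^(−t/τ) = 0.3354.
M(t) = 420.05 + 99.95 × 0.3354 = 453.57 t.

454 t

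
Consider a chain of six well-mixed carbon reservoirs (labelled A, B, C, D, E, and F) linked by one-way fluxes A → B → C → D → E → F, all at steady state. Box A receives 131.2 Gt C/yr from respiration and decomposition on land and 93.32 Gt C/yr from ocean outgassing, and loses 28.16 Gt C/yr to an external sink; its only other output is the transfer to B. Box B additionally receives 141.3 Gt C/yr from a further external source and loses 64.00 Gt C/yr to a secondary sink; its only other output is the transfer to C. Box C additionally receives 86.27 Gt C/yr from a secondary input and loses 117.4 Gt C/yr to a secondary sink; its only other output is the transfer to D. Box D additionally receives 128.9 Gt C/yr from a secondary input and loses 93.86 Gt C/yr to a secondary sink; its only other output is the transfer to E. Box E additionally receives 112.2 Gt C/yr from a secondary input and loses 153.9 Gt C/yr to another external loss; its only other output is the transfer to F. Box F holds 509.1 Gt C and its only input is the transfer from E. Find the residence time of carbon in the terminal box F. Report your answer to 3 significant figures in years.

Box A: F(A→B) = (131.2 + 93.32) − 28.16 = 196.36 Gt C/yr.
Box B: F(B→C) = (196.36 + 141.3) − 64.00 = 273.66 Gt C/yr.
Box C: F(C→D) = (273.66 + 86.27) − 117.4 = 242.53 Gt C/yr.
Box D: F(D→E) = (242.53 + 128.9) − 93.86 = 277.57 Gt C/yr.
Box E: F(E→F) = (277.57 + 112.2) − 153.9 = 235.87 Gt C/yr.
Box F throughput = its input = 235.87 Gt C/yr; τ = 509.1 / 235.87 = 2.158 yr.

2.16 yr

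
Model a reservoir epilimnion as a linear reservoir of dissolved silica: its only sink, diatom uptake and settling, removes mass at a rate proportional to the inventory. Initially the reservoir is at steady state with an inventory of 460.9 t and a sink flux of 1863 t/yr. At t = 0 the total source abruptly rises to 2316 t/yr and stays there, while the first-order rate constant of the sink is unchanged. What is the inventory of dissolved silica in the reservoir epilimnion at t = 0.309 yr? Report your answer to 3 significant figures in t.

τ = M₀/F₀ = 460.9/1863 = 0.2474 yr; rate constant k = 1/τ.
New steady state M_∞ = F₁/k = F₁·τ = 2316 × 0.2474 = 572.97 t.
M(t) = M_∞ + (M₀ − M_∞)·e^(−t/τ); t/τ = 0.309/0.2474 = 1.249, so e^(−t/τ) = 0.2868.
M(t) = 572.97 − 112.1 × 0.2868 = 540.83 t.

541 t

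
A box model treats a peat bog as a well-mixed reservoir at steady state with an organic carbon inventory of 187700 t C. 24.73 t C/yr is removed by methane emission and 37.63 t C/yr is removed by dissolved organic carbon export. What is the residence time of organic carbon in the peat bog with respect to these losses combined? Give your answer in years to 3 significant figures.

Total removal = 24.73 + 37.63 = 62.360 t C/yr.
τ = M / ΣF_out = 187700 / 62.360 = 3010 yr.

3010 yr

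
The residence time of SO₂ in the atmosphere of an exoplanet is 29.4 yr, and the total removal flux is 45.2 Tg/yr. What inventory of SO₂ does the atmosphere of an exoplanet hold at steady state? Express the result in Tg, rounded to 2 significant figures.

1300 Tg

τ = M/F ⇒ M = τ × F = 29.4 × 45.2 = 1329 Tg.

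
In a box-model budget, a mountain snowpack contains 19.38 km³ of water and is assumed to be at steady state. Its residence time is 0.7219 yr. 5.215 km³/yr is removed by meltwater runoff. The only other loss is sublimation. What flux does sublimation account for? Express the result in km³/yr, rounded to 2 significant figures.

22 km³/yr

Total removal F = M/τ = 19.38 / 0.7219 = 26.85 km³/yr.
Sublimation = F − (5.215) = 26.85 − 5.215 = 21.63 km³/yr.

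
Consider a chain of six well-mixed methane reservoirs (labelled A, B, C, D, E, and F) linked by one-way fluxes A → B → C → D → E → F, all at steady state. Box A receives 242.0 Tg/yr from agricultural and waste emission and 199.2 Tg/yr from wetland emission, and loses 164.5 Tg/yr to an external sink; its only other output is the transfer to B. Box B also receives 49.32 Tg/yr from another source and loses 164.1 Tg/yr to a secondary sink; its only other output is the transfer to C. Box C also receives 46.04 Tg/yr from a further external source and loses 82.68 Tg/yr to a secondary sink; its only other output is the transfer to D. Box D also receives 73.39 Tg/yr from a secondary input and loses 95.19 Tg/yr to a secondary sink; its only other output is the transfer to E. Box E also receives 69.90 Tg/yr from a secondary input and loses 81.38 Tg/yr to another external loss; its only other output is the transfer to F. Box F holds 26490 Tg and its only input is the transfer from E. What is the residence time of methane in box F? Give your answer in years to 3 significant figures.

Box A: F(A→B) = (242.0 + 199.2) − 164.5 = 276.70 Tg/yr.
Box B: F(B→C) = (276.70 + 49.32) − 164.1 = 161.92 Tg/yr.
Box C: F(C→D) = (161.92 + 46.04) − 82.68 = 125.28 Tg/yr.
Box D: F(D→E) = (125.28 + 73.39) − 95.19 = 103.48 Tg/yr.
Box E: F(E→F) = (103.48 + 69.90) − 81.38 = 92.000 Tg/yr.
Box F throughput = its input = 92.000 Tg/yr; τ = 26490 / 92.000 = 287.9 yr.

288 yr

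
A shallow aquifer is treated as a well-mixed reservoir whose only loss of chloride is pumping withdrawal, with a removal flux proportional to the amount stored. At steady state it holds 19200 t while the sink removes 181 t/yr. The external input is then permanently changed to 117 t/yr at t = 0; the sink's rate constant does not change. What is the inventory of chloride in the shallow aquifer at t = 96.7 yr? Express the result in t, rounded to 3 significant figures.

The sink rate constant is k = F₀/M₀ = 181/19200 = 0.009427 yr⁻¹.
Solving dM/dt = F₁ − kM with M(0) = M₀ gives M(t) = F₁/k + (M₀ − F₁/k)·e^(−kt).
F₁/k = 117/0.009427 = 12411 t; kt = 0.009427 × 96.7 = 0.9116, e^(−kt) = 0.4019.
M(96.7) = 12411 + (19200 − 12411) × 0.4019 = 12411 + 2728 = 15139 t.

15100 t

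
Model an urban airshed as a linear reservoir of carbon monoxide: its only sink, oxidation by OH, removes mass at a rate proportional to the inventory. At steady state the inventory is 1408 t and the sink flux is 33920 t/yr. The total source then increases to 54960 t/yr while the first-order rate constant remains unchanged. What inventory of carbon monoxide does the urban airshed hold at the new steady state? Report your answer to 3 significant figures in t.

2280 t

Rate constant k = F/M = 33920 / 1408 = 24.09 yr⁻¹.
At the new steady state, source = k·M_new ⇒ M_new = 54960 / 24.09 = 2281 t.
(Equivalently M_new = M × F_new/F_old = 1408 × 54960/33920.)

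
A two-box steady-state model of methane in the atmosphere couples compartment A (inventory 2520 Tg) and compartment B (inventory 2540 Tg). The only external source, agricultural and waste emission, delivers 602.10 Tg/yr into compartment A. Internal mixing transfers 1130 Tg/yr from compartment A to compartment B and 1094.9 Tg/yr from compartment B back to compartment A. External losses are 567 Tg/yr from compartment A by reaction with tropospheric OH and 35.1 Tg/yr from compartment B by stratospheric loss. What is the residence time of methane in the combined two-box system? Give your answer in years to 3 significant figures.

8.40 yr

For the system as a whole, the A↔B exchange is internal and contributes nothing to the throughput; only the external sinks remove mass.
M_total = 2520 + 2540 = 5060.0 Tg.
ΣF_external_out = 567 + 35.1 = 602.10 Tg/yr.
τ = M_total / ΣF_ext = 5060.0 / 602.10 = 8.404 yr.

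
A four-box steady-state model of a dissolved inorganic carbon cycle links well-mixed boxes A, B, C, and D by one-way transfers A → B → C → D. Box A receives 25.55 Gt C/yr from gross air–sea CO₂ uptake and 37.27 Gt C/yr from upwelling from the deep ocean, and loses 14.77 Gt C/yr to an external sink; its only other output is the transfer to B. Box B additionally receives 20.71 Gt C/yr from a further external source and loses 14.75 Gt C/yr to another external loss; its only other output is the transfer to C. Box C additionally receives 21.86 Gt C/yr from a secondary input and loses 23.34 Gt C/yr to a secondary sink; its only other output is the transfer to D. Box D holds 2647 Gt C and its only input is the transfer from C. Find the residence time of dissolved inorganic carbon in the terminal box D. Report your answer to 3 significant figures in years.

50.4 yr

Box A: F(A→B) = (25.55 + 37.27) − 14.77 = 48.050 Gt C/yr.
Box B: F(B→C) = (48.050 + 20.71) − 14.75 = 54.010 Gt C/yr.
Box C: F(C→D) = (54.010 + 21.86) − 23.34 = 52.530 Gt C/yr.
Box D throughput = its input = 52.530 Gt C/yr; τ = 2647 / 52.530 = 50.39 yr.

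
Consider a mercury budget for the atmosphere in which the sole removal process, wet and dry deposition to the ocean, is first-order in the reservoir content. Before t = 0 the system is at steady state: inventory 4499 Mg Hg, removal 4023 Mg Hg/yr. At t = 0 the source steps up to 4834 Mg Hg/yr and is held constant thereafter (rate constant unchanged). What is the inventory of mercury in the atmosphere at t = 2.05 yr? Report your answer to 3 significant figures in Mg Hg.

5260 Mg Hg

The sink rate constant is k = F₀/M₀ = 4023/4499 = 0.8942 yr⁻¹.
Solving dM/dt = F₁ − kM with M(0) = M₀ gives M(t) = F₁/k + (M₀ − F₁/k)·e^(−kt).
F₁/k = 4834/0.8942 = 5406.0 Mg Hg; kt = 0.8942 × 2.05 = 1.833, e^(−kt) = 0.1599.
M(2.05) = 5406.0 + (4499 − 5406.0) × 0.1599 = 5406.0 − 145.0 = 5260.9 Mg Hg.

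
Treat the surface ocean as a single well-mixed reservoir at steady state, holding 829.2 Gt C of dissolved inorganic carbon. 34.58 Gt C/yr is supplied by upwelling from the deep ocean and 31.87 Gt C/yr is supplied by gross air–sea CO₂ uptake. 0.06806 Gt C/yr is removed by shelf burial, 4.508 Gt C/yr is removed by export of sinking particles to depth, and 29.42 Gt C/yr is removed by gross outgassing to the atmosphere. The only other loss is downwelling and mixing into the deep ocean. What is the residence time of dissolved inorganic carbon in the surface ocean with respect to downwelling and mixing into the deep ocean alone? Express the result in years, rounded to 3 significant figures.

25.6 yr

At steady state ΣF_in = ΣF_out.
ΣF_in = 34.58 + 31.87 = 66.450 Gt C/yr.
Downwelling and mixing into the deep ocean flux = ΣF_in − (0.06806 + 4.508 + 29.42) = 66.450 − 34.00 = 32.45 Gt C/yr.
τ = M / F = 829.2 / 32.45 = 25.55 yr.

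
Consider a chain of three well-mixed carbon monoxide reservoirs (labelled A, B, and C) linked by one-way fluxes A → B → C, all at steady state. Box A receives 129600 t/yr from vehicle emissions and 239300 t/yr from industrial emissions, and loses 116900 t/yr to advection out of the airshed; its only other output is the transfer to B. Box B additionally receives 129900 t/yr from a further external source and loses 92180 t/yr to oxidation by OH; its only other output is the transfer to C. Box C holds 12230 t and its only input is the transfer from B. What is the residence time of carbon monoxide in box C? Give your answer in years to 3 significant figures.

0.0422 yr

Box A: F(A→B) = (129600 + 239300) − 116900 = 252000 t/yr.
Box B: F(B→C) = (252000 + 129900) − 92180 = 289720 t/yr.
Box C throughput = its input = 289720 t/yr; τ = 12230 / 289720 = 0.04221 yr.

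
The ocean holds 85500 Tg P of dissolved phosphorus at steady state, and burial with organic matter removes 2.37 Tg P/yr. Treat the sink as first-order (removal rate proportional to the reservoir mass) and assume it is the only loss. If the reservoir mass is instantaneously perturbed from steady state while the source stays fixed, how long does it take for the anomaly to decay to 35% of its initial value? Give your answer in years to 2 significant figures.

38000 yr

For a linear reservoir the anomaly decays as exp(−t/τ) with τ = M/F = 85500/2.37 = 36080 yr.
exp(−t/τ) = 0.35 ⇒ t = −τ ln(0.35) = 36080 × 1.050 = 37870 yr.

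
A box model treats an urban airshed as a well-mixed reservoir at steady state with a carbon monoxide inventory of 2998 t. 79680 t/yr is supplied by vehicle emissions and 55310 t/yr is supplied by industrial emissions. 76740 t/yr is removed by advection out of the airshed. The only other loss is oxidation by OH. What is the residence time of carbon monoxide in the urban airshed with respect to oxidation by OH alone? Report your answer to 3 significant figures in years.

At steady state ΣF_in = ΣF_out.
ΣF_in = 79680 + 55310 = 134990 t/yr.
Oxidation by OH flux = ΣF_in − (76740) = 134990 − 76740 = 58250 t/yr.
τ = M / F = 2998 / 58250 = 0.05147 yr.

0.0515 yr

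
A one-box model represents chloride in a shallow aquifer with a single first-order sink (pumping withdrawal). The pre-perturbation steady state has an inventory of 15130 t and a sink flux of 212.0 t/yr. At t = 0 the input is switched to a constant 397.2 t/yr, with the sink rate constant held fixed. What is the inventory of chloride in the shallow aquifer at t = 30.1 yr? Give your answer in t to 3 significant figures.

τ = M₀/F₀ = 15130/212.0 = 71.37 yr; rate constant k = 1/τ.
New steady state M_∞ = F₁/k = F₁·τ = 397.2 × 71.37 = 28347 t.
M(t) = M_∞ + (M₀ − M_∞)·e^(−t/τ); t/τ = 30.1/71.37 = 0.4218, so e^(−t/τ) = 0.6559.
M(t) = 28347 − 13220 × 0.6559 = 19678 t.

19700 t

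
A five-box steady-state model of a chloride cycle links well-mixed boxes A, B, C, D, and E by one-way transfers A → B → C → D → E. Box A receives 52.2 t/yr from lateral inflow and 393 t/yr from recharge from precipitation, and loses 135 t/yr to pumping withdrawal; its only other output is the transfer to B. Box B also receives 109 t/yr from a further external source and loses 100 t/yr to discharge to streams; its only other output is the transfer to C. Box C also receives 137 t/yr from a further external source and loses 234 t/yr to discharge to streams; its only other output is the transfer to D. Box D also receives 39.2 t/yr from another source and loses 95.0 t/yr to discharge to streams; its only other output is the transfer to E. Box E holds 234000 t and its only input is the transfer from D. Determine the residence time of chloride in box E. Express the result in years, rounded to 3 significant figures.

Box A: F(A→B) = (52.2 + 393) − 135 = 310.20 t/yr.
Box B: F(B→C) = (310.20 + 109) − 100 = 319.20 t/yr.
Box C: F(C→D) = (319.20 + 137) − 234 = 222.20 t/yr.
Box D: F(D→E) = (222.20 + 39.2) − 95.0 = 166.40 t/yr.
Box E throughput = its input = 166.40 t/yr; τ = 234000 / 166.40 = 1406 yr.

1410 yr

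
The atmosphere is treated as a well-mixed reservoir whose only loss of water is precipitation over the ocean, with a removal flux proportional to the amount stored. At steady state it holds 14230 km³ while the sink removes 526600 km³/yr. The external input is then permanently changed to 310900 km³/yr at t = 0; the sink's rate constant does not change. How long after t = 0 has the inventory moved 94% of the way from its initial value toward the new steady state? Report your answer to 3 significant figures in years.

τ = M₀/F₀ = 14230/526600 = 0.02702 yr.
The remaining gap fraction is e^(−t/τ); 94% covered ⇒ e^(−t/τ) = 0.0600.
t = −τ ln(0.0600) = 0.02702 × 2.813 = 0.07603 yr.

0.0760 yr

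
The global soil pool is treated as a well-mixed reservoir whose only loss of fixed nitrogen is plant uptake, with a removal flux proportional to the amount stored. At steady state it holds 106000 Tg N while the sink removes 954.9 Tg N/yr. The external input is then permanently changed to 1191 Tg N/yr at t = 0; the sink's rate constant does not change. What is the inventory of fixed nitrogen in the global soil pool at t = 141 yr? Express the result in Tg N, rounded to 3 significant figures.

The sink rate constant is k = F₀/M₀ = 954.9/106000 = 0.009008 yr⁻¹.
Solving dM/dt = F₁ − kM with M(0) = M₀ gives M(t) = F₁/k + (M₀ − F₁/k)·e^(−kt).
F₁/k = 1191/0.009008 = 132210 Tg N; kt = 0.009008 × 141 = 1.270, e^(−kt) = 0.2808.
M(141) = 132210 + (106000 − 132210) × 0.2808 = 132210 − 7359 = 124850 Tg N.

125000 Tg N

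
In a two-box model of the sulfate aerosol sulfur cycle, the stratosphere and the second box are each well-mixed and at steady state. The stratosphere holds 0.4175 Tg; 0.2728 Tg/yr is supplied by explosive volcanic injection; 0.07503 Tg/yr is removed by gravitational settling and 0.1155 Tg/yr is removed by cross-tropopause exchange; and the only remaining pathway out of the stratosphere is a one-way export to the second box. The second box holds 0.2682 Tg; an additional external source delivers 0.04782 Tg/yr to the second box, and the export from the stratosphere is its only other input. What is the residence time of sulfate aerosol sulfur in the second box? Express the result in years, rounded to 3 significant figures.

Balance the stratosphere: ΣF_in = 0.27280 Tg/yr.
Export to the second box = ΣF_in − (0.07503 + 0.1155) = 0.082270 Tg/yr.
Total input to the second box = 0.082270 + 0.04782 = 0.13009 Tg/yr; at steady state this equals its total output.
τ = M / F = 0.2682 / 0.13009 = 2.062 yr.

2.06 yr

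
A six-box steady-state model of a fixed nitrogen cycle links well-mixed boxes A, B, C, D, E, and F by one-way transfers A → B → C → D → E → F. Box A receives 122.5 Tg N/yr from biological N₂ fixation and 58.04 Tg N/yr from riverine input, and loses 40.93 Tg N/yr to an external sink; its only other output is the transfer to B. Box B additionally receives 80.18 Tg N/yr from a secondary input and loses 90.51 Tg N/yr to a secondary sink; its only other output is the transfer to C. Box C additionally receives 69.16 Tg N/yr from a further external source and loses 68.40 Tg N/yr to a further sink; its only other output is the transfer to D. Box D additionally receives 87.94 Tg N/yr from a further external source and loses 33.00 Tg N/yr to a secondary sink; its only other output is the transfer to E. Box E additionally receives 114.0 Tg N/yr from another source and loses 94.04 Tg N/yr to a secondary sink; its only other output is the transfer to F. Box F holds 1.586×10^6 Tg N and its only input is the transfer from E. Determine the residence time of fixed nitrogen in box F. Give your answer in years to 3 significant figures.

Box A: F(A→B) = (122.5 + 58.04) − 40.93 = 139.61 Tg N/yr.
Box B: F(B→C) = (139.61 + 80.18) − 90.51 = 129.28 Tg N/yr.
Box C: F(C→D) = (129.28 + 69.16) − 68.40 = 130.04 Tg N/yr.
Box D: F(D→E) = (130.04 + 87.94) − 33.00 = 184.98 Tg N/yr.
Box E: F(E→F) = (184.98 + 114.0) − 94.04 = 204.94 Tg N/yr.
Box F throughput = its input = 204.94 Tg N/yr; τ = 1.586×10^6 / 204.94 = 7739 yr.

7740 yr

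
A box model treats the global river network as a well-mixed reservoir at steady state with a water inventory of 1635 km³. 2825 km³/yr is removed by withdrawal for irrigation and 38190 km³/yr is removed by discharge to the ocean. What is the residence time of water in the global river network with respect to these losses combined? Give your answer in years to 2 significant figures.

Total removal = 2825 + 38190 = 41015 km³/yr.
τ = M / ΣF_out = 1635 / 41015 = 0.03986 yr.

0.040 yr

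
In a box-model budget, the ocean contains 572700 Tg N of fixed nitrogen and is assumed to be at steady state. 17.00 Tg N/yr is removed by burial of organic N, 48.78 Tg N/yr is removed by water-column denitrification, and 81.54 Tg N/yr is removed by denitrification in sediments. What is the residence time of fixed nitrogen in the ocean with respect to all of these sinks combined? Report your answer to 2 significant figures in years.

Total removal flux = 17.00 + 48.78 + 81.54 = 147.32 Tg N/yr.
τ = M / ΣF_out = 572700 / 147.32 = 3887 yr.

3900 yr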